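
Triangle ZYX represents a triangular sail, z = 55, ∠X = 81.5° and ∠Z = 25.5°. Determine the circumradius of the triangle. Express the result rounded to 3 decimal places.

The third angle is ∠Y = 180° − ∠X − ∠Z = 73.00°.
Law of sines: y = z·sin Y/sin Z ≈ 122.17.
Law of sines: x = z·sin X/sin Z ≈ 126.35.
Circumradius = z/(2 sin Z) ≈ 63.878.

R ≈ 63.878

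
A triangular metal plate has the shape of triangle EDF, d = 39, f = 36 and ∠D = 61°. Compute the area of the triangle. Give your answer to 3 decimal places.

area ≈ 637.070

Law of sines: sin F = f·sin D/d ≈ 0.80734.
Since d ≥ f, only the acute value applies: ∠F ≈ 53.84°.
Then ∠E = 180° − ∠D − ∠F ≈ 65.16°.
Law of sines gives e = d·sin E/sin D ≈ 40.466.
Area = ½·d·f·sin E ≈ 637.07.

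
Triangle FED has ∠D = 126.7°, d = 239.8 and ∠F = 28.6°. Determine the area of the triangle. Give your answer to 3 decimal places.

7173.146

The third angle is ∠E = 180° − ∠D − ∠F = 24.70°.
Law of sines: f = d·sin F/sin D ≈ 143.17.
Law of sines: e = d·sin E/sin D ≈ 124.98.
Area = ½·d·f·sin E ≈ 7173.1.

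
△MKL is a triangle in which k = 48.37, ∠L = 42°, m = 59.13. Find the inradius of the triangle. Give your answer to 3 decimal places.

12.991

By the law of cosines, l² = m² + k² − 2·m·k·cos L = 1585, so l ≈ 39.813.
Area = ½·m·k·sin L ≈ 956.9.
Semiperimeter s = (59.13+48.37+39.813)/2 = 73.656.
Inradius = area/s = 956.9/73.656 ≈ 12.991.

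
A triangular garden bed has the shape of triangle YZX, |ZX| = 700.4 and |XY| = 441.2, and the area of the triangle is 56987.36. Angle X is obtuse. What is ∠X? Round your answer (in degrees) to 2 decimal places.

158.36

From area = ½·|ZX|·|XY|·sin X, we get sin X = 2·area/(|ZX|·|XY|) ≈ 0.36883.
Taking the obtuse solution, ∠X ≈ 158.36°.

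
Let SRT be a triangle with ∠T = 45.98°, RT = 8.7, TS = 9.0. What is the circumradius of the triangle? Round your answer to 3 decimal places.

4.811

By the law of cosines, SR² = RT² + TS² − 2·RT·TS·cos T = 47.867, so SR ≈ 6.9186.
Area = ½·RT·TS·sin T ≈ 28.153.
Circumradius = SR/(2 sin T) ≈ 4.8106.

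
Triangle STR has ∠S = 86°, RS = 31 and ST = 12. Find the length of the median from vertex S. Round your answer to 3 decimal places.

By the law of cosines, TR² = RS² + ST² − 2·RS·ST·cos S = 1053.1, so TR ≈ 32.452.
Median from S: ½√(2·RS² + 2·ST² − TR²) ≈ 17.007.

m_S ≈ 17.007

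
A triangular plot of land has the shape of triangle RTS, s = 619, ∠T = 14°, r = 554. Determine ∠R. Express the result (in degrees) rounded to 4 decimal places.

58.7100

By the law of cosines, t² = s² + r² − 2·s·r·cos T = 24598, so t ≈ 156.84.
Law of cosines again: cos R = (t² + s² − r²)/(2·t·s) ≈ 0.51937, so ∠R ≈ 58.71°.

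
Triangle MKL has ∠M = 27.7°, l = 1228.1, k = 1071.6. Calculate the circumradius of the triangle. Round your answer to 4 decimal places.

By the law of cosines, m² = k² + l² − 2·k·l·cos M = 3.2614e+05, so m ≈ 571.09.
Area = ½·k·l·sin M ≈ 3.0587e+05.
Circumradius = m/(2 sin M) ≈ 614.28.

614.2837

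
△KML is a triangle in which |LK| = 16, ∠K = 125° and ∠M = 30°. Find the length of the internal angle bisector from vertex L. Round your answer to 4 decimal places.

t_L ≈ 19.4000

The third angle is ∠L = 180° − ∠K − ∠M = 25.00°.
Law of sines: |ML| = |LK|·sin K/sin M ≈ 26.213.
Law of sines: |KM| = |LK|·sin L/sin M ≈ 13.524.
The bisector from L has length 2·|ML|·|LK|·cos(∠L/2)/(|ML|+|LK|) ≈ 19.4.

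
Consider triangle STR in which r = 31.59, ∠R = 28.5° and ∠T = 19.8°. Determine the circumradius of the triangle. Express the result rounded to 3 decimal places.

33.102

The third angle is ∠S = 180° − ∠T − ∠R = 131.70°.
Law of sines: s = r·sin S/sin R ≈ 49.431.
Law of sines: t = r·sin T/sin R ≈ 22.426.
Circumradius = r/(2 sin R) ≈ 33.102.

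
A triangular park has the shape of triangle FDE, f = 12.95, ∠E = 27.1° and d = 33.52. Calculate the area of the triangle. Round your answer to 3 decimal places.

Area = ½·f·d·sin E ≈ 98.872.

area ≈ 98.872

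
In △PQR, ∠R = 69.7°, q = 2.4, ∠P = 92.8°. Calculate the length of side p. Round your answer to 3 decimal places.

7.972

The third angle is ∠Q = 180° − ∠R − ∠P = 17.50°.
Law of sines: p = q·sin P/sin Q ≈ 7.9717.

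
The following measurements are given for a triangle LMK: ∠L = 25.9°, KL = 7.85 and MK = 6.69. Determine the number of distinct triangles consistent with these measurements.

2

KL·sin L = 7.85·sin(25.9°) ≈ 3.429.
Since KL sin L < MK < KL (3.429 < 6.69 < 7.85), two triangles exist.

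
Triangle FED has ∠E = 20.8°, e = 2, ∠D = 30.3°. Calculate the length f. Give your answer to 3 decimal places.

4.383

The third angle is ∠F = 180° − ∠E − ∠D = 128.90°.
Law of sines: f = e·sin F/sin E ≈ 4.3831.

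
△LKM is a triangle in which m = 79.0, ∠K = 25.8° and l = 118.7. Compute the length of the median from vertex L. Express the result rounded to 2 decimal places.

By the law of cosines, k² = m² + l² − 2·m·l·cos K = 3445.6, so k ≈ 58.699.
Median from L: ½√(2·k² + 2·m² − l²) ≈ 36.344.

m_L ≈ 36.34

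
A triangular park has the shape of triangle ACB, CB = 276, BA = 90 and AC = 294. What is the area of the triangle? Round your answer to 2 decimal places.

Semiperimeter s = (276 + 90 + 294)/2 = 330.
Heron's formula: area = √(330·54·240·36) ≈ 12408.

area ≈ 12408.26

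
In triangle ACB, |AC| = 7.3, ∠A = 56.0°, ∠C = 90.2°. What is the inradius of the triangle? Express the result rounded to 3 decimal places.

The third angle is ∠B = 180° − ∠A − ∠C = 33.80°.
Law of sines: |CB| = |AC|·sin A/sin B ≈ 10.879.
Law of sines: |BA| = |AC|·sin C/sin B ≈ 13.122.
Area = ½·|AC|·|CB|·sin C ≈ 39.708.
Semiperimeter s = (10.879+13.122+7.3)/2 = 15.651.
Inradius = area/s = 39.708/15.651 ≈ 2.5372.

r ≈ 2.537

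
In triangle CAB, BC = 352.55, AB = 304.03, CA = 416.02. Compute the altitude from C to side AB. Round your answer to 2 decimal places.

345.16

Semiperimeter s = (304.03 + 352.55 + 416.02)/2 = 536.3.
Heron's formula: area = √(536.3·232.27·183.75·120.28) ≈ 52470.
The altitude from C has length 2·area/AB ≈ 345.16.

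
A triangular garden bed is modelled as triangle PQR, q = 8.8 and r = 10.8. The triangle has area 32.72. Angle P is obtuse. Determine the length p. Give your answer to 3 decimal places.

From area = ½·q·r·sin P, we get sin P = 2·area/(q·r) ≈ 0.68855.
Taking the obtuse solution, ∠P ≈ 136.48°.
Law of cosines then gives p ≈ 18.219.

18.219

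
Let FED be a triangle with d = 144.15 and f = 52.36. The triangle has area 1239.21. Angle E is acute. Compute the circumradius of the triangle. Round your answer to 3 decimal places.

From area = ½·d·f·sin E, we get sin E = 2·area/(d·f) ≈ 0.32837.
Taking the acute solution, ∠E ≈ 19.17°.
Law of cosines then gives e ≈ 96.242.
Circumradius = e/(2 sin E) ≈ 146.55.

146.545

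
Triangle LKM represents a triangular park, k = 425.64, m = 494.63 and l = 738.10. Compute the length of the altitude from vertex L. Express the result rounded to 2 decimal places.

Semiperimeter s = (738.1 + 425.64 + 494.63)/2 = 829.18.
Heron's formula: area = √(829.18·91.085·403.54·334.55) ≈ 1.0098e+05.
The altitude from L has length 2·area/l ≈ 273.62.

h_L ≈ 273.62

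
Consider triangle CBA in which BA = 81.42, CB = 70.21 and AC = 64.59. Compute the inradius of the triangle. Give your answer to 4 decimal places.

Semiperimeter s = (81.42 + 64.59 + 70.21)/2 = 108.11.
Heron's formula: area = √(108.11·26.69·43.52·37.9) ≈ 2181.6.
Inradius = area/s = 2181.6/108.11 ≈ 20.179.

r ≈ 20.1793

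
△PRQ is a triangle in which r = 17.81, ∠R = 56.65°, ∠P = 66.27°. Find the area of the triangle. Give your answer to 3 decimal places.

The third angle is ∠Q = 180° − ∠P − ∠R = 57.08°.
Law of sines: p = r·sin P/sin R ≈ 19.518.
Law of sines: q = r·sin Q/sin R ≈ 17.897.
Area = ½·r·p·sin Q ≈ 145.9.

area ≈ 145.902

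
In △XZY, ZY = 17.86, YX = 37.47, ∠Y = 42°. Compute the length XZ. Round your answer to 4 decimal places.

By the law of cosines, XZ² = ZY² + YX² − 2·ZY·YX·cos Y = 728.33, so XZ ≈ 26.988.

26.9877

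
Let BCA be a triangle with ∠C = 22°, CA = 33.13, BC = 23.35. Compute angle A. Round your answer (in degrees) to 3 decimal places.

∠A ≈ 37.305°

By the law of cosines, AB² = BC² + CA² − 2·BC·CA·cos C = 208.31, so AB ≈ 14.433.
Law of cosines again: cos A = (CA² + AB² − BC²)/(2·CA·AB) ≈ 0.79542, so ∠A ≈ 37.30°.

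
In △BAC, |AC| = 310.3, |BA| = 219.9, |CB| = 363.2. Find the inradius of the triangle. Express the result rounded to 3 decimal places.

76.044

Semiperimeter s = (310.3 + 363.2 + 219.9)/2 = 446.7.
Heron's formula: area = √(446.7·136.4·83.5·226.8) ≈ 33969.
Inradius = area/s = 33969/446.7 ≈ 76.044.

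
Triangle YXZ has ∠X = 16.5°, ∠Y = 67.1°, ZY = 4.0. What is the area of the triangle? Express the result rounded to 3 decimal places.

area ≈ 25.786

The third angle is ∠Z = 180° − ∠Y − ∠X = 96.40°.
Law of sines: XZ = ZY·sin Y/sin X ≈ 12.974.
Law of sines: YX = ZY·sin Z/sin X ≈ 13.996.
Area = ½·ZY·XZ·sin Z ≈ 25.786.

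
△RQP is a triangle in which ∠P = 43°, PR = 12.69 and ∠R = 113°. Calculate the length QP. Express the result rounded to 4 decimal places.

The third angle is ∠Q = 180° − ∠P − ∠R = 24.00°.
Law of sines: QP = PR·sin R/sin Q ≈ 28.719.

28.7193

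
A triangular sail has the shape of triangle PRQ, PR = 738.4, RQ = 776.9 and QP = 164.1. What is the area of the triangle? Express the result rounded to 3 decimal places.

Semiperimeter s = (776.9 + 164.1 + 738.4)/2 = 839.7.
Heron's formula: area = √(839.7·62.8·675.6·101.3) ≈ 60075.

area ≈ 60074.677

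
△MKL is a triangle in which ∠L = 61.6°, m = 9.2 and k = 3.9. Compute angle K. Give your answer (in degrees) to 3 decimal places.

By the law of cosines, l² = m² + k² − 2·m·k·cos L = 65.719, so l ≈ 8.1067.
Law of cosines again: cos K = (l² + m² − k²)/(2·l·m) ≈ 0.90604, so ∠K ≈ 25.04°.

∠K ≈ 25.036°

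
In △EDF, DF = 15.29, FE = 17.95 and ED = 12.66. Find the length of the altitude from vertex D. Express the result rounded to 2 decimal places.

10.60

Semiperimeter s = (15.29 + 17.95 + 12.66)/2 = 22.95.
Heron's formula: area = √(22.95·7.66·5·10.29) ≈ 95.104.
The altitude from D has length 2·area/FE ≈ 10.597.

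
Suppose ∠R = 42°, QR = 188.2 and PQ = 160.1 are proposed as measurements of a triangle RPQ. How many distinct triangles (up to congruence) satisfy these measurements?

2

QR·sin R = 188.2·sin(42°) ≈ 125.9.
Since QR sin R < PQ < QR (125.9 < 160.1 < 188.2), two triangles exist.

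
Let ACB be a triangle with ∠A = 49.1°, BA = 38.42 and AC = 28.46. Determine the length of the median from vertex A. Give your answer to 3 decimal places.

By the law of cosines, CB² = BA² + AC² − 2·BA·AC·cos A = 854.24, so CB ≈ 29.227.
Median from A: ½√(2·BA² + 2·AC² − CB²) ≈ 30.487.

m_A ≈ 30.487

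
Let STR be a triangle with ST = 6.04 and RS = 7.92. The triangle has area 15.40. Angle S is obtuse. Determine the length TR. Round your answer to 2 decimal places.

From area = ½·RS·ST·sin S, we get sin S = 2·area/(RS·ST) ≈ 0.64386.
Taking the obtuse solution, ∠S ≈ 139.92°.
Law of cosines then gives TR ≈ 13.131.

13.13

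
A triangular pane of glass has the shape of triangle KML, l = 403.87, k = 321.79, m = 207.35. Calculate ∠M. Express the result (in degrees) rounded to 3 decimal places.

By the law of cosines, cos M = (l² + k² − m²) / (2·l·k) ≈ 0.86051, so ∠M ≈ 30.63°.

∠M ≈ 30.626°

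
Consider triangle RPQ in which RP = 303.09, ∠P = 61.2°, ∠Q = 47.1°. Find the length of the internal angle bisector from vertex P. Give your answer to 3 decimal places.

The third angle is ∠R = 180° − ∠P − ∠Q = 71.70°.
Law of sines: PQ = RP·sin R/sin Q ≈ 392.83.
Law of sines: QR = RP·sin P/sin Q ≈ 362.57.
The bisector from P has length 2·RP·PQ·cos(∠P/2)/(RP+PQ) ≈ 294.52.

t_P ≈ 294.522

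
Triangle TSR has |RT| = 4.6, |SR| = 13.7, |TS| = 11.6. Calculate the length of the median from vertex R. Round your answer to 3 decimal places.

m_R ≈ 8.413

Median from R: ½√(2·|SR|² + 2·|RT|² − |TS|²) ≈ 8.4134.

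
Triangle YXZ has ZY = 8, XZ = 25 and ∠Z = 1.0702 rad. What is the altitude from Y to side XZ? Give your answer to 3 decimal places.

7.018

By the law of cosines, YX² = XZ² + ZY² − 2·XZ·ZY·cos Z = 497.02, so YX ≈ 22.294.
Area = ½·XZ·ZY·sin Z ≈ 87.73.
The altitude from Y has length 2·area/XZ ≈ 7.0184.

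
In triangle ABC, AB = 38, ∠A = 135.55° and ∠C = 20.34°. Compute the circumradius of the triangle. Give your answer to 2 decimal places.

The third angle is ∠B = 180° − ∠C − ∠A = 24.11°.
Law of sines: BC = AB·sin A/sin C ≈ 76.558.
Law of sines: CA = AB·sin B/sin C ≈ 44.658.
Circumradius = AB/(2 sin C) ≈ 54.662.

R ≈ 54.66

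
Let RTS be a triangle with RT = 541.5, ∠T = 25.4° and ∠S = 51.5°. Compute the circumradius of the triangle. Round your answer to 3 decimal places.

345.959

The third angle is ∠R = 180° − ∠T − ∠S = 103.10°.
Law of sines: TS = RT·sin R/sin S ≈ 673.91.
Law of sines: SR = RT·sin T/sin S ≈ 296.79.
Circumradius = RT/(2 sin S) ≈ 345.96.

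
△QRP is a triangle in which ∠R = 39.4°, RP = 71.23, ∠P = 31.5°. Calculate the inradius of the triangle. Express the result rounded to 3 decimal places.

The third angle is ∠Q = 180° − ∠R − ∠P = 109.10°.
Law of sines: PQ = RP·sin R/sin Q ≈ 47.846.
Law of sines: QR = RP·sin P/sin Q ≈ 39.386.
Area = ½·RP·PQ·sin P ≈ 890.35.
Semiperimeter s = (71.23+47.846+39.386)/2 = 79.231.
Inradius = area/s = 890.35/79.231 ≈ 11.237.

r ≈ 11.237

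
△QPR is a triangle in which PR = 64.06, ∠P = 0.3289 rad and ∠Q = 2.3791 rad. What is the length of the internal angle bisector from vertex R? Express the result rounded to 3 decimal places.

t_R ≈ 39.867

The third angle is ∠R = π − ∠Q − ∠P = 0.4336 rad.
Law of sines: RQ = PR·sin P/sin Q ≈ 29.956.
Law of sines: QP = PR·sin R/sin Q ≈ 38.964.
The bisector from R has length 2·PR·RQ·cos(∠R/2)/(PR+RQ) ≈ 39.867.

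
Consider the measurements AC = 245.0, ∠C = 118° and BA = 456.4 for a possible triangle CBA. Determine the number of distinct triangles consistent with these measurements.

1

AC·sin C = 245.0·sin(118°) ≈ 216.3.
Since ∠C is not acute, a triangle exists only if BA > AC; here BA > AC, so there is exactly one triangle.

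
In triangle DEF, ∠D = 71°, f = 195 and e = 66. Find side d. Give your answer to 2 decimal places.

By the law of cosines, d² = e² + f² − 2·e·f·cos D = 34001, so d ≈ 184.39.

184.39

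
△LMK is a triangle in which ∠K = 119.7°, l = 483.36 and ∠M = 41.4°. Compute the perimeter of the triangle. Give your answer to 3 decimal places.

The third angle is ∠L = 180° − ∠M − ∠K = 18.90°.
Law of sines: m = l·sin M/sin L ≈ 986.83.
Law of sines: k = l·sin K/sin L ≈ 1296.2.
Semiperimeter s = (483.36+986.83+1296.2)/2 = 1383.2.
Perimeter = 483.36 + 986.83 + 1296.2 = 2766.4.

perimeter ≈ 2766.391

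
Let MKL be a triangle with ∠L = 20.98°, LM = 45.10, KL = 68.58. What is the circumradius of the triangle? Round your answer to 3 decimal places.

R ≈ 43.300

By the law of cosines, MK² = KL² + LM² − 2·KL·LM·cos L = 961.4, so MK ≈ 31.006.
Area = ½·KL·LM·sin L ≈ 553.7.
Circumradius = MK/(2 sin L) ≈ 43.3.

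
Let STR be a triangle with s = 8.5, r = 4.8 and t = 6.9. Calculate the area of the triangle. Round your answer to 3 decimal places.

Semiperimeter p = (8.5 + 6.9 + 4.8)/2 = 10.1.
Heron's formula: area = √(10.1·1.6·3.2·5.3) ≈ 16.555.

area ≈ 16.555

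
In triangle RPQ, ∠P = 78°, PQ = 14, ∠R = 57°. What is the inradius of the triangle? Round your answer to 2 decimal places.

r ≈ 3.84

The third angle is ∠Q = 180° − ∠R − ∠P = 45.00°.
Law of sines: QR = PQ·sin P/sin R ≈ 16.328.
Law of sines: RP = PQ·sin Q/sin R ≈ 11.804.
Area = ½·PQ·QR·sin Q ≈ 80.821.
Semiperimeter s = (14+16.328+11.804)/2 = 21.066.
Inradius = area/s = 80.821/21.066 ≈ 3.8366.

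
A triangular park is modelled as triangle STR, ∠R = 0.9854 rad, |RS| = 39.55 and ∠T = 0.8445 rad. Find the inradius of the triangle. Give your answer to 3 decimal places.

12.507

The third angle is ∠S = π − ∠T − ∠R = 1.3117 rad.
Law of sines: |TR| = |RS|·sin S/sin T ≈ 51.134.
Law of sines: |ST| = |RS|·sin R/sin T ≈ 44.092.
Area = ½·|RS|·|TR|·sin R ≈ 842.81.
Semiperimeter s = (51.134+39.55+44.092)/2 = 67.388.
Inradius = area/s = 842.81/67.388 ≈ 12.507.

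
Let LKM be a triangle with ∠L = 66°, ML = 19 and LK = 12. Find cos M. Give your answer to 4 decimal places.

0.7899

By the law of cosines, KM² = ML² + LK² − 2·ML·LK·cos L = 319.53, so KM ≈ 17.875.
Law of cosines again: cos M = (KM² + ML² − LK²)/(2·KM·ML) ≈ 0.78987, so ∠M ≈ 37.83°.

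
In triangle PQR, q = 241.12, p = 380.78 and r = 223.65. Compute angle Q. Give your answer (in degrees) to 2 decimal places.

∠Q ≈ 36.52°

By the law of cosines, cos Q = (r² + p² − q²) / (2·r·p) ≈ 0.80361, so ∠Q ≈ 36.52°.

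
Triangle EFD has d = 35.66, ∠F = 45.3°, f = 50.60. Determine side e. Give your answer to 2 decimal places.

Law of sines: sin D = d·sin F/f ≈ 0.50093.
Since f ≥ d, only the acute value applies: ∠D ≈ 30.06°.
Then ∠E = 180° − ∠F − ∠D ≈ 104.64°.
Law of sines gives e = f·sin E/sin F ≈ 68.877.

68.88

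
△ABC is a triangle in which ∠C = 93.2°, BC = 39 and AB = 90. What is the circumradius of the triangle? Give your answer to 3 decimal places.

45.070

Law of sines: sin A = BC·sin C/AB ≈ 0.43266.
Since AB ≥ BC, only the acute value applies: ∠A ≈ 25.64°.
Then ∠B = 180° − ∠C − ∠A ≈ 61.16°.
Law of sines gives CA = AB·sin B/sin C ≈ 78.963.
Circumradius = AB/(2 sin C) ≈ 45.07.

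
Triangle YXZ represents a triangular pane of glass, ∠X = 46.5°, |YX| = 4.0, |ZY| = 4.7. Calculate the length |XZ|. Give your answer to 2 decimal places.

Law of sines: sin Z = |YX|·sin X/|ZY| ≈ 0.61734.
Since |ZY| ≥ |YX|, only the acute value applies: ∠Z ≈ 38.12°.
Then ∠Y = 180° − ∠X − ∠Z ≈ 95.38°.
Law of sines gives |XZ| = |ZY|·sin Y/sin X ≈ 6.4509.

6.45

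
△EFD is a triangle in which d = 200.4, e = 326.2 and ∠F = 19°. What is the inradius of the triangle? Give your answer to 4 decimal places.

r ≈ 31.3861

By the law of cosines, f² = d² + e² − 2·d·e·cos F = 22949, so f ≈ 151.49.
Area = ½·d·e·sin F ≈ 10641.
Semiperimeter s = (326.2+151.49+200.4)/2 = 339.04.
Inradius = area/s = 10641/339.04 ≈ 31.386.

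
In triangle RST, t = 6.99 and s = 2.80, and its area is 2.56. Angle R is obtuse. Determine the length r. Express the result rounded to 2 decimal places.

9.72

From area = ½·s·t·sin R, we get sin R = 2·area/(s·t) ≈ 0.26160.
Taking the obtuse solution, ∠R ≈ 2.877 rad.
Law of cosines then gives r ≈ 9.7201.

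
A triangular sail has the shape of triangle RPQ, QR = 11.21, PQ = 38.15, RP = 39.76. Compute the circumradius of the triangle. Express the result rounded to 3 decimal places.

By the law of cosines, cos R = (QR² + RP² − PQ²) / (2·QR·RP) ≈ 0.28168, so ∠R ≈ 73.64°.
Circumradius = PQ/(2 sin R) ≈ 19.88.

19.880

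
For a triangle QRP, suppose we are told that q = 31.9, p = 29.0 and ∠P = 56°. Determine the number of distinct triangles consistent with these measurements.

q·sin P = 31.9·sin(56°) ≈ 26.45.
Since q sin P < p < q (26.45 < 29.0 < 31.9), two triangles exist.

2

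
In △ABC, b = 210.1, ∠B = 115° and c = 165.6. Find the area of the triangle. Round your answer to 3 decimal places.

Law of sines: sin C = c·sin B/b ≈ 0.71435.
Since b ≥ c, only the acute value applies: ∠C ≈ 45.59°.
Then ∠A = 180° − ∠B − ∠C ≈ 19.41°.
Law of sines gives a = b·sin A/sin B ≈ 77.04.
Area = ½·b·c·sin A ≈ 5781.3.

area ≈ 5781.286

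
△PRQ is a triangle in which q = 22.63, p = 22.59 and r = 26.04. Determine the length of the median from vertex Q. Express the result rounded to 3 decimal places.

m_Q ≈ 21.591

Median from Q: ½√(2·p² + 2·r² − q²) ≈ 21.591.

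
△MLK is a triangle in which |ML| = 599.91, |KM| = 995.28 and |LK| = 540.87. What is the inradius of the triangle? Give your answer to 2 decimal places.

Semiperimeter s = (540.87 + 995.28 + 599.91)/2 = 1068.
Heron's formula: area = √(1068·527.16·72.75·468.12) ≈ 1.3847e+05.
Inradius = area/s = 1.3847e+05/1068 ≈ 129.65.

129.65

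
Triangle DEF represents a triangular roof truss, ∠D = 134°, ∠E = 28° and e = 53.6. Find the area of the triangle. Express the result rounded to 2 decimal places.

680.15

The third angle is ∠F = 180° − ∠D − ∠E = 18.00°.
Law of sines: d = e·sin D/sin E ≈ 82.128.
Law of sines: f = e·sin F/sin E ≈ 35.281.
Area = ½·e·d·sin F ≈ 680.15.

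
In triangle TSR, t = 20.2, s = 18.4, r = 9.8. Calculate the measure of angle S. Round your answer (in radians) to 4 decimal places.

∠S ≈ 1.1395 rad

By the law of cosines, cos S = (r² + t² − s²) / (2·r·t) ≈ 0.41806, so ∠S ≈ 1.139 rad.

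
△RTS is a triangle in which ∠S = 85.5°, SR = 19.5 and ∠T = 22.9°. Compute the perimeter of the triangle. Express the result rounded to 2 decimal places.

perimeter ≈ 117.01

The third angle is ∠R = 180° − ∠T − ∠S = 71.60°.
Law of sines: TS = SR·sin R/sin T ≈ 47.551.
Law of sines: RT = SR·sin S/sin T ≈ 49.958.
Semiperimeter s = (47.551+19.5+49.958)/2 = 58.504.
Perimeter = 47.551 + 19.5 + 49.958 = 117.01.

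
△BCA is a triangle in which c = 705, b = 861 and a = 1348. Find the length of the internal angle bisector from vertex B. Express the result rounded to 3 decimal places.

884.980

By the law of cosines, cos B = (c² + a² − b²) / (2·c·a) ≈ 0.82750, so ∠B ≈ 0.596 rad.
The bisector from B has length 2·c·a·cos(∠B/2)/(c+a) ≈ 884.98.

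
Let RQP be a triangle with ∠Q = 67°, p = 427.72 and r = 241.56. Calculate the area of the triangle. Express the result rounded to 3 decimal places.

Area = ½·p·r·sin Q ≈ 47553.

47553.301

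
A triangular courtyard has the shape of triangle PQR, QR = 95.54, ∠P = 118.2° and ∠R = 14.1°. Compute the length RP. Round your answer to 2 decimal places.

The third angle is ∠Q = 180° − ∠R − ∠P = 47.70°.
Law of sines: RP = QR·sin Q/sin P ≈ 80.182.

80.18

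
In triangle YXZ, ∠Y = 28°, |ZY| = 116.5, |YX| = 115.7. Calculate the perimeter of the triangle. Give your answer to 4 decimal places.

By the law of cosines, |XZ|² = |ZY|² + |YX|² − 2·|ZY|·|YX|·cos Y = 3156.2, so |XZ| ≈ 56.18.
Semiperimeter s = (56.18+116.5+115.7)/2 = 144.19.
Perimeter = 56.18 + 116.5 + 115.7 = 288.38.

288.3796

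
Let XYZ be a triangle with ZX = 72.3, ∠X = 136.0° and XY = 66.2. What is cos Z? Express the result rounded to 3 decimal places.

cos Z ≈ 0.934

By the law of cosines, YZ² = ZX² + XY² − 2·ZX·XY·cos X = 16496, so YZ ≈ 128.44.
Law of cosines again: cos Z = (YZ² + ZX² − XY²)/(2·YZ·ZX) ≈ 0.93370, so ∠Z ≈ 20.98°.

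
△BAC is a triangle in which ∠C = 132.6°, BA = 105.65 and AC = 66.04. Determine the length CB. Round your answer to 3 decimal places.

49.101

Law of sines: sin B = AC·sin C/BA ≈ 0.46012.
Since BA ≥ AC, only the acute value applies: ∠B ≈ 27.39°.
Then ∠A = 180° − ∠C − ∠B ≈ 20.01°.
Law of sines gives CB = BA·sin A/sin C ≈ 49.101.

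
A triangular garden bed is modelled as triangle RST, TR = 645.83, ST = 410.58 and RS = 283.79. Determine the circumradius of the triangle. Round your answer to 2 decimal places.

465.90

By the law of cosines, cos R = (TR² + RS² − ST²) / (2·TR·RS) ≈ 0.89769, so ∠R ≈ 26.14°.
Circumradius = ST/(2 sin R) ≈ 465.9.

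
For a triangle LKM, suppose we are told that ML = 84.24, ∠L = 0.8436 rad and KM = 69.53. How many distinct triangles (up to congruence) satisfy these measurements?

2

ML·sin L = 84.24·sin(0.8436 rad) ≈ 62.93.
Since ML sin L < KM < ML (62.93 < 69.53 < 84.24), two triangles exist.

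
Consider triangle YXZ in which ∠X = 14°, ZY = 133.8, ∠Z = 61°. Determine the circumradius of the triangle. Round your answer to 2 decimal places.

The third angle is ∠Y = 180° − ∠X − ∠Z = 105.00°.
Law of sines: XZ = ZY·sin Y/sin X ≈ 534.23.
Law of sines: YX = ZY·sin Z/sin X ≈ 483.73.
Circumradius = ZY/(2 sin X) ≈ 276.54.

276.54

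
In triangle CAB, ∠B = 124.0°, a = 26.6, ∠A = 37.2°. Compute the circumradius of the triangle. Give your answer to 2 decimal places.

22.00

The third angle is ∠C = 180° − ∠A − ∠B = 18.80°.
Law of sines: c = a·sin C/sin A ≈ 14.178.
Law of sines: b = a·sin B/sin A ≈ 36.474.
Circumradius = a/(2 sin A) ≈ 21.998.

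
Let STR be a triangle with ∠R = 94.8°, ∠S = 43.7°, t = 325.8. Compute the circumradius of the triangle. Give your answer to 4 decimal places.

245.8422

The third angle is ∠T = 180° − ∠R − ∠S = 41.50°.
Law of sines: s = t·sin S/sin T ≈ 339.7.
Law of sines: r = t·sin R/sin T ≈ 489.96.
Circumradius = t/(2 sin T) ≈ 245.84.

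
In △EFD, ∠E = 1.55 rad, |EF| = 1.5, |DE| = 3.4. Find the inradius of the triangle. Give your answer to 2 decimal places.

r ≈ 0.59

By the law of cosines, |FD|² = |DE|² + |EF|² − 2·|DE|·|EF|·cos E = 13.598, so |FD| ≈ 3.6875.
Area = ½·|DE|·|EF|·sin E ≈ 2.5494.
Semiperimeter s = (3.6875+3.4+1.5)/2 = 4.2938.
Inradius = area/s = 2.5494/4.2938 ≈ 0.59376.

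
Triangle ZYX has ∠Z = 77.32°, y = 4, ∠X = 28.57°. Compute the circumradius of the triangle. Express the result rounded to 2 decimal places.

The third angle is ∠Y = 180° − ∠X − ∠Z = 74.11°.
Law of sines: z = y·sin Z/sin Y ≈ 4.0575.
Law of sines: x = y·sin X/sin Y ≈ 1.9889.
Circumradius = y/(2 sin Y) ≈ 2.0795.

2.08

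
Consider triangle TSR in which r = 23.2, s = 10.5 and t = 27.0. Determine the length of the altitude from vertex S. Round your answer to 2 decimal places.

Semiperimeter p = (27 + 10.5 + 23.2)/2 = 30.35.
Heron's formula: area = √(30.35·3.35·19.85·7.15) ≈ 120.13.
The altitude from S has length 2·area/s ≈ 22.881.

22.88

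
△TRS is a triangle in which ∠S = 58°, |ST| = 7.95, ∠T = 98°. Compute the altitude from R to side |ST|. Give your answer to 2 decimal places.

The third angle is ∠R = 180° − ∠S − ∠T = 24.00°.
Law of sines: |RS| = |ST|·sin T/sin R ≈ 19.356.
Law of sines: |TR| = |ST|·sin S/sin R ≈ 16.576.
Area = ½·|ST|·|RS|·sin S ≈ 65.248.
The altitude from R has length 2·area/|ST| ≈ 16.414.

16.41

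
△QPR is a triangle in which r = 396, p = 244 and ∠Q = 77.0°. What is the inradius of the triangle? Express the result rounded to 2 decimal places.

By the law of cosines, q² = p² + r² − 2·p·r·cos Q = 1.7288e+05, so q ≈ 415.79.
Area = ½·p·r·sin Q ≈ 47074.
Semiperimeter s = (415.79+244+396)/2 = 527.89.
Inradius = area/s = 47074/527.89 ≈ 89.173.

89.17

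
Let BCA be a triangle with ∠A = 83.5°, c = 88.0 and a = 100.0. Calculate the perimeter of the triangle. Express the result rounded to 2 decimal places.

246.49

Law of sines: sin C = c·sin A/a ≈ 0.87434.
Since a ≥ c, only the acute value applies: ∠C ≈ 60.97°.
Then ∠B = 180° − ∠A − ∠C ≈ 35.53°.
Law of sines gives b = a·sin B/sin A ≈ 58.493.
Semiperimeter s = (58.493+88+100)/2 = 123.25.
Perimeter = 58.493 + 88 + 100 = 246.49.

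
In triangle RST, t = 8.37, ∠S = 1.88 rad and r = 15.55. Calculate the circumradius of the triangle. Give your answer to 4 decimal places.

10.3800

By the law of cosines, s² = t² + r² − 2·t·r·cos S = 391.07, so s ≈ 19.776.
Area = ½·t·r·sin S ≈ 61.991.
Circumradius = s/(2 sin S) ≈ 10.38.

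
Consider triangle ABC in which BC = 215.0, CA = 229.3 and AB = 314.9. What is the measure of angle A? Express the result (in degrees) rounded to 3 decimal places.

By the law of cosines, cos A = (CA² + AB² − BC²) / (2·CA·AB) ≈ 0.73065, so ∠A ≈ 43.06°.

∠A ≈ 43.059°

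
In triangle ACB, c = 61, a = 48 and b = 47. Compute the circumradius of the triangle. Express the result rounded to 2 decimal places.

30.98

By the law of cosines, cos A = (c² + b² − a²) / (2·c·b) ≈ 0.63237, so ∠A ≈ 0.886 rad.
Circumradius = a/(2 sin A) ≈ 30.981.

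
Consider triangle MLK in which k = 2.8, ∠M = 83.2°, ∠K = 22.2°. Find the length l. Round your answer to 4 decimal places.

The third angle is ∠L = 180° − ∠K − ∠M = 74.60°.
Law of sines: l = k·sin L/sin K ≈ 7.1445.

7.1445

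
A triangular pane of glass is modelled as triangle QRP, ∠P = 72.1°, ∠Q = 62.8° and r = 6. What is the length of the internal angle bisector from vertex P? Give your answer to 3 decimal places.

t_P ≈ 5.401

The third angle is ∠R = 180° − ∠P − ∠Q = 45.10°.
Law of sines: q = r·sin Q/sin R ≈ 7.5338.
Law of sines: p = r·sin P/sin R ≈ 8.0605.
The bisector from P has length 2·q·r·cos(∠P/2)/(q+r) ≈ 5.4008.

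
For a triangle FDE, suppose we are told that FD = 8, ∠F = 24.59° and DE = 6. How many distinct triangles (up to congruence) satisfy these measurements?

FD·sin F = 8·sin(24.59°) ≈ 3.329.
Since FD sin F < DE < FD (3.329 < 6 < 8), two triangles exist.

2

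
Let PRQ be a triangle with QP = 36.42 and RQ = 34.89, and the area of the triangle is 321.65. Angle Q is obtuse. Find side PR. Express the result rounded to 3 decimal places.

From area = ½·RQ·QP·sin Q, we get sin Q = 2·area/(RQ·QP) ≈ 0.50626.
Taking the obtuse solution, ∠Q ≈ 149.59°.
Law of cosines then gives PR ≈ 68.814.

68.814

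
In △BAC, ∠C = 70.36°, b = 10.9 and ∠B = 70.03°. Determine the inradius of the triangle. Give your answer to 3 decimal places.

r ≈ 2.598

The third angle is ∠A = 180° − ∠C − ∠B = 39.61°.
Law of sines: a = b·sin A/sin B ≈ 7.394.
Law of sines: c = b·sin C/sin B ≈ 10.923.
Area = ½·b·a·sin C ≈ 37.953.
Semiperimeter s = (10.9+7.394+10.923)/2 = 14.608.
Inradius = area/s = 37.953/14.608 ≈ 2.598.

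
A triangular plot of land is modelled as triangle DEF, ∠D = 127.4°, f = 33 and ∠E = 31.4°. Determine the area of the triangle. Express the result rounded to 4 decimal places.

The third angle is ∠F = 180° − ∠D − ∠E = 21.20°.
Law of sines: d = f·sin D/sin F ≈ 72.494.
Law of sines: e = f·sin E/sin F ≈ 47.545.
Area = ½·f·d·sin E ≈ 623.21.

area ≈ 623.2079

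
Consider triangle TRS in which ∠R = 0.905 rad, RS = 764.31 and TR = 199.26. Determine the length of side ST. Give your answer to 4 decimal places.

By the law of cosines, ST² = TR² + RS² − 2·TR·RS·cos R = 4.3573e+05, so ST ≈ 660.1.

660.0998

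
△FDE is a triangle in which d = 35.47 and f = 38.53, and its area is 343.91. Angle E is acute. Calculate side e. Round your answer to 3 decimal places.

From area = ½·f·d·sin E, we get sin E = 2·area/(f·d) ≈ 0.50329.
Taking the acute solution, ∠E ≈ 30.22°.
Law of cosines then gives e ≈ 19.513.

19.513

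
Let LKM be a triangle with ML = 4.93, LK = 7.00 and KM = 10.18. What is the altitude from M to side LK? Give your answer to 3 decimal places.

4.429

Semiperimeter s = (10.18 + 4.93 + 7)/2 = 11.055.
Heron's formula: area = √(11.055·0.875·6.125·4.055) ≈ 15.5.
The altitude from M has length 2·area/LK ≈ 4.4286.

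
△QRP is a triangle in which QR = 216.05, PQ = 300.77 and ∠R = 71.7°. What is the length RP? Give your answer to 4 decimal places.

Law of sines: sin P = QR·sin R/PQ ≈ 0.68199.
Since PQ ≥ QR, only the acute value applies: ∠P ≈ 43.00°.
Then ∠Q = 180° − ∠R − ∠P ≈ 65.30°.
Law of sines gives RP = PQ·sin Q/sin R ≈ 287.81.

287.8085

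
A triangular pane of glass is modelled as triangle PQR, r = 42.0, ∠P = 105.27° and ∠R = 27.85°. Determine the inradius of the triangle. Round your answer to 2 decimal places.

The third angle is ∠Q = 180° − ∠R − ∠P = 46.88°.
Law of sines: p = r·sin P/sin R ≈ 86.731.
Law of sines: q = r·sin Q/sin R ≈ 65.624.
Area = ½·r·p·sin Q ≈ 1329.5.
Semiperimeter s = (86.731+65.624+42)/2 = 97.178.
Inradius = area/s = 1329.5/97.178 ≈ 13.681.

13.68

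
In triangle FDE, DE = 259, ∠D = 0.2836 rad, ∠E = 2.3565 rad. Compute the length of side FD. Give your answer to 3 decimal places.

The third angle is ∠F = π − ∠D − ∠E = 0.5015 rad.
Law of sines: FD = DE·sin E/sin F ≈ 380.84.

380.843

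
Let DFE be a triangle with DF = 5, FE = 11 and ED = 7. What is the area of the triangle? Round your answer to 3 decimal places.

Semiperimeter s = (11 + 7 + 5)/2 = 11.5.
Heron's formula: area = √(11.5·0.5·4.5·6.5) ≈ 12.969.

12.969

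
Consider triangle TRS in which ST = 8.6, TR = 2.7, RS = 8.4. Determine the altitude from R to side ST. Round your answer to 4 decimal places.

Semiperimeter s = (8.4 + 8.6 + 2.7)/2 = 9.85.
Heron's formula: area = √(9.85·1.45·1.25·7.15) ≈ 11.298.
The altitude from R has length 2·area/ST ≈ 2.6275.

2.6275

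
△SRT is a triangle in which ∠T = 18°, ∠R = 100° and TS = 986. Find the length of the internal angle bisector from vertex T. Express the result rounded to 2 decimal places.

The third angle is ∠S = 180° − ∠R − ∠T = 62.00°.
Law of sines: RT = TS·sin S/sin R ≈ 884.02.
Law of sines: SR = TS·sin T/sin R ≈ 309.39.
The bisector from T has length 2·RT·TS·cos(∠T/2)/(RT+TS) ≈ 920.75.

920.75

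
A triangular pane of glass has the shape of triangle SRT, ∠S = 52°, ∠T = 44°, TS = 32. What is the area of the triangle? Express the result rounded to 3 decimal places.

area ≈ 281.812

The third angle is ∠R = 180° − ∠T − ∠S = 84.00°.
Law of sines: RT = TS·sin S/sin R ≈ 25.355.
Law of sines: SR = TS·sin T/sin R ≈ 22.352.
Area = ½·TS·RT·sin T ≈ 281.81.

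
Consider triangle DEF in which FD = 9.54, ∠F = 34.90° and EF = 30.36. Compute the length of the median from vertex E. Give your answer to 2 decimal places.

26.59

By the law of cosines, DE² = EF² + FD² − 2·EF·FD·cos F = 537.65, so DE ≈ 23.187.
Median from E: ½√(2·DE² + 2·EF² − FD²) ≈ 26.588.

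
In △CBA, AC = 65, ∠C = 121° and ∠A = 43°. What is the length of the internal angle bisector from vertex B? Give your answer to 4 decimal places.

The third angle is ∠B = 180° − ∠A − ∠C = 16.00°.
Law of sines: BA = AC·sin C/sin B ≈ 202.13.
Law of sines: CB = AC·sin A/sin B ≈ 160.83.
The bisector from B has length 2·CB·BA·cos(∠B/2)/(CB+BA) ≈ 177.39.

t_B ≈ 177.3869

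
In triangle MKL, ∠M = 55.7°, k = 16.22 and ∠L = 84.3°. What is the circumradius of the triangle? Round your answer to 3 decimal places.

R ≈ 12.617

The third angle is ∠K = 180° − ∠L − ∠M = 40.00°.
Law of sines: m = k·sin M/sin K ≈ 20.846.
Law of sines: l = k·sin L/sin K ≈ 25.109.
Circumradius = k/(2 sin K) ≈ 12.617.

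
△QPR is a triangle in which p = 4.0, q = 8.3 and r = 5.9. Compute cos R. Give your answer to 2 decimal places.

By the law of cosines, cos R = (q² + p² − r²) / (2·q·p) ≈ 0.75422, so ∠R ≈ 41.04°.

cos R ≈ 0.75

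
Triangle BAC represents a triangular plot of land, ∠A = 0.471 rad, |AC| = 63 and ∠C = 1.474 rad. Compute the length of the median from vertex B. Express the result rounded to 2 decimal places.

The third angle is ∠B = π − ∠A − ∠C = 1.197 rad.
Law of sines: |CB| = |AC|·sin A/sin B ≈ 30.713.
Law of sines: |BA| = |AC|·sin C/sin B ≈ 67.367.
Median from B: ½√(2·|CB|² + 2·|BA|² − |AC|²) ≈ 41.816.

41.82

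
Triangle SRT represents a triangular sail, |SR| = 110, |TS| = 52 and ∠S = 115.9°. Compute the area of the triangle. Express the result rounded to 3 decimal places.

Area = ½·|TS|·|SR|·sin S ≈ 2572.7.

area ≈ 2572.735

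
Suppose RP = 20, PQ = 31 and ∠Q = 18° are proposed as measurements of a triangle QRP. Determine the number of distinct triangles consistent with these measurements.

PQ·sin Q = 31·sin(18°) ≈ 9.58.
Since PQ sin Q < RP < PQ (9.58 < 20 < 31), two triangles exist.

2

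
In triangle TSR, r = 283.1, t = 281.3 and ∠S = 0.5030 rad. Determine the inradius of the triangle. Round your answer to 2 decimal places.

By the law of cosines, s² = r² + t² − 2·r·t·cos S = 19731, so s ≈ 140.47.
Area = ½·r·t·sin S ≈ 19195.
Semiperimeter p = (281.3+140.47+283.1)/2 = 352.43.
Inradius = area/p = 19195/352.43 ≈ 54.463.

54.46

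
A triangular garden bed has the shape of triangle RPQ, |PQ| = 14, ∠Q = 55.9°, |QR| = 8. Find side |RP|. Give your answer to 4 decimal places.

By the law of cosines, |RP|² = |PQ|² + |QR|² − 2·|PQ|·|QR|·cos Q = 134.42, so |RP| ≈ 11.594.

11.5938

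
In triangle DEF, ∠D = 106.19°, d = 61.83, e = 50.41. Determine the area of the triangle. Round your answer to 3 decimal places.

Law of sines: sin E = e·sin D/d ≈ 0.78297.
Since d ≥ e, only the acute value applies: ∠E ≈ 51.53°.
Then ∠F = 180° − ∠D − ∠E ≈ 22.28°.
Law of sines gives f = d·sin F/sin D ≈ 24.407.
Area = ½·d·e·sin F ≈ 590.77.

590.774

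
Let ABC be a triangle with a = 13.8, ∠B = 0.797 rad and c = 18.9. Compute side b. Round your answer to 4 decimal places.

By the law of cosines, b² = c² + a² − 2·c·a·cos B = 183.1, so b ≈ 13.531.

13.5314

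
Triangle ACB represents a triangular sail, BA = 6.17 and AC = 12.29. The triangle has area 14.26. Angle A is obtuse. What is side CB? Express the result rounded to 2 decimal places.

From area = ½·BA·AC·sin A, we get sin A = 2·area/(BA·AC) ≈ 0.37611.
Taking the obtuse solution, ∠A ≈ 157.91°.
Law of cosines then gives CB ≈ 18.156.

18.16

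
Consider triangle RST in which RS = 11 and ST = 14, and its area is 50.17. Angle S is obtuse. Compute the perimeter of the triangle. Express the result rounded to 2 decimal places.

From area = ½·RS·ST·sin S, we get sin S = 2·area/(RS·ST) ≈ 0.65156.
Taking the obtuse solution, ∠S ≈ 139.34°.
Law of cosines then gives TR ≈ 23.466.
Perimeter = 14 + 23.466 + 11 = 48.466.

perimeter ≈ 48.47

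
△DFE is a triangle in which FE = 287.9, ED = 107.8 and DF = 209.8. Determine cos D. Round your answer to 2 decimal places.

By the law of cosines, cos D = (ED² + DF² − FE²) / (2·ED·DF) ≈ -0.60243, so ∠D ≈ 127.04°.

-0.60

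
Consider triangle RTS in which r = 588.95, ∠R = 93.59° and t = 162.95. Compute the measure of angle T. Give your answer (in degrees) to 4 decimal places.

∠T ≈ 16.0297°

Law of sines: sin T = t·sin R/r ≈ 0.27614.
Since r ≥ t, only the acute value applies: ∠T ≈ 16.03°.
Then ∠S = 180° − ∠R − ∠T ≈ 70.38°.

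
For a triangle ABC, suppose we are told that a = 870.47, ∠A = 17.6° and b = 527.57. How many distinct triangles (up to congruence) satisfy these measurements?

1

b·sin A = 527.57·sin(17.6°) ≈ 159.5.
Since a ≥ b, exactly one triangle exists.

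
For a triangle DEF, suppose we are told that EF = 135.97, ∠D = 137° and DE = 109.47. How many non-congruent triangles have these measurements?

DE·sin D = 109.47·sin(137°) ≈ 74.66.
Since ∠D is not acute, a triangle exists only if EF > DE; here EF > DE, so there is exactly one triangle.

1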